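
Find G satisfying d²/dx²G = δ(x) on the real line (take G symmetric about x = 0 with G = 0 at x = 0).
\frac{|x|}{2}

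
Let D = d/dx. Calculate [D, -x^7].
- 7 x^{6}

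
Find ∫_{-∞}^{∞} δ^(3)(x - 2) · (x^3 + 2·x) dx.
-6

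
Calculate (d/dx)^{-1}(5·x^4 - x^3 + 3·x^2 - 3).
x^{5} - \frac{x^{4}}{4} + x^{3} - 3 x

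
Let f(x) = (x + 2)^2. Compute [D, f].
2 x + 4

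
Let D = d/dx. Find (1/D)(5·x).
\frac{5 x^{2}}{2}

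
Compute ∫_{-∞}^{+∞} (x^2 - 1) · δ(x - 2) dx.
3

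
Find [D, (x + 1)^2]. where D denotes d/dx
2 x + 2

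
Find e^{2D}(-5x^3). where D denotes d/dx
- 5 x^{3} - 30 x^{2} - 60 x - 40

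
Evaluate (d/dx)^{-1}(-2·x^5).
- \frac{x^{6}}{3}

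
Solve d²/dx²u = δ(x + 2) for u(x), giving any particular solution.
\frac{|x + 2|}{2}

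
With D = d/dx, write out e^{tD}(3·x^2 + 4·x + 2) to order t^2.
3 t^{2} + 2 t \left(3 x + 2\right) + 3 x^{2} + 4 x + 2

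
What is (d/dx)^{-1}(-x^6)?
- \frac{x^{7}}{7}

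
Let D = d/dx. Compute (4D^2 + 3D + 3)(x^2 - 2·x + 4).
3 x^{2} + 14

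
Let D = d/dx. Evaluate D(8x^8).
64 x^{7}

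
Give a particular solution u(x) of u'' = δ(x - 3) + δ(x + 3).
\frac{|x - 3|}{2} + \frac{|x + 3|}{2}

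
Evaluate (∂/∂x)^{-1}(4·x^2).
\frac{4 x^{3}}{3}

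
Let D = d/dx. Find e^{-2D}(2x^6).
2 x^{6} - 24 x^{5} + 120 x^{4} - 320 x^{3} + 480 x^{2} - 384 x + 128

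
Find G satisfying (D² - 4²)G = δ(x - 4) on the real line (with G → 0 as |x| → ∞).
-\frac{e^{-4|x - 4|}}{8}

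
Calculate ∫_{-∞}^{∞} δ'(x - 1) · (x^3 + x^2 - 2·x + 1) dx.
-3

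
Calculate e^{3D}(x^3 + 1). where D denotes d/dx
x^{3} + 9 x^{2} + 27 x + 28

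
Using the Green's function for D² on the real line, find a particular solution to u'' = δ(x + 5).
\frac{|x + 5|}{2}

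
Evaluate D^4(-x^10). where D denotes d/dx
- 5040 x^{6}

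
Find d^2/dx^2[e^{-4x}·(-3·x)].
24 \left(1 - 2 x\right) e^{- 4 x}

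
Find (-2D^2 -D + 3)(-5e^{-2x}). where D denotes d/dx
15 e^{- 2 x}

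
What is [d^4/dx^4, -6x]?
-24\frac{d^{3}}{dx^{3}}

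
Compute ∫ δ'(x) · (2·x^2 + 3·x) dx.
-3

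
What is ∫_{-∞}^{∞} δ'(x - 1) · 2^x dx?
- \log{\left(4 \right)}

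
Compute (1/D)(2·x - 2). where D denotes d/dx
x^{2} - 2 x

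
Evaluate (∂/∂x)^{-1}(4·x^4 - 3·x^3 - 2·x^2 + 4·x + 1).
\frac{4 x^{5}}{5} - \frac{3 x^{4}}{4} - \frac{2 x^{3}}{3} + 2 x^{2} + x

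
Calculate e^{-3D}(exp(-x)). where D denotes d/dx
e^{3 - x}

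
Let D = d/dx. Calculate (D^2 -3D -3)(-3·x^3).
9 x \left(x^{2} + 3 x - 2\right)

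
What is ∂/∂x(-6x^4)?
- 24 x^{3}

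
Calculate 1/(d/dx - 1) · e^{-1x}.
- \frac{e^{- x}}{2}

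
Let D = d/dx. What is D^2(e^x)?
e^{x}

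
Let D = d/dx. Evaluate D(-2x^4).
- 8 x^{3}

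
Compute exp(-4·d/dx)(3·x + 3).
3 x - 9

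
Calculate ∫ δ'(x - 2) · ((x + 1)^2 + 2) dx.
-6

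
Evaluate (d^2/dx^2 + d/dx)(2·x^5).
10 x^{3} \left(x + 4\right)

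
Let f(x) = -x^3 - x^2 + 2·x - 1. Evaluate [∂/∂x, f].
- 3 x^{2} - 2 x + 2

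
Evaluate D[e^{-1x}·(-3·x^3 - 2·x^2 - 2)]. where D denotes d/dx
\left(3 x^{3} - 7 x^{2} - 4 x + 2\right) e^{- x}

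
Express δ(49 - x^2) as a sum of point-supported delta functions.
\frac{\delta(x - 7) + \delta(x + 7)}{14}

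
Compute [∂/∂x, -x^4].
- 4 x^{3}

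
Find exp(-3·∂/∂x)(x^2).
x^{2} - 6 x + 9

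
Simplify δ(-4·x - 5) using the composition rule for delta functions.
\frac{\delta(x + 5/4)}{4}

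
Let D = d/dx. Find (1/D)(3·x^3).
\frac{3 x^{4}}{4}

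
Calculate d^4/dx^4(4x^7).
3360 x^{3}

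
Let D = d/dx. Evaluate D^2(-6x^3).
- 36 x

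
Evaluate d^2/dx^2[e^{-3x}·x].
3 \left(3 x - 2\right) e^{- 3 x}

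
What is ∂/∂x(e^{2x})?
2 e^{2 x}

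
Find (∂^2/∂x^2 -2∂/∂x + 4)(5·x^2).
20 x^{2} - 20 x + 10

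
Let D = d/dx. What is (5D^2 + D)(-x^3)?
3 x \left(- x - 10\right)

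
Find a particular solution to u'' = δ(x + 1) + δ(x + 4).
\frac{|x + 1|}{2} + \frac{|x + 4|}{2}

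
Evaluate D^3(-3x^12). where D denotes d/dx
- 3960 x^{9}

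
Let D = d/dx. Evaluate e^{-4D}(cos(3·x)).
\cos{\left(3 x - 12 \right)}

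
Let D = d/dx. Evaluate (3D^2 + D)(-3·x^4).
12 x^{2} \left(- x - 9\right)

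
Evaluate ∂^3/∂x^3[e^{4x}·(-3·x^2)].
\left(- 192 x^{2} - 288 x - 72\right) e^{4 x}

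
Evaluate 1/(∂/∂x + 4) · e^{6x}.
\frac{e^{6 x}}{10}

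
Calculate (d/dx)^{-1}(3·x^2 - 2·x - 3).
x^{3} - x^{2} - 3 x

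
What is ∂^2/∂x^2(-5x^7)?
- 210 x^{5}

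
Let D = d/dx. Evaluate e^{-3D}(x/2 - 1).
\frac{x}{2} - \frac{5}{2}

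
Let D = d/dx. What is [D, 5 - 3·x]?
-3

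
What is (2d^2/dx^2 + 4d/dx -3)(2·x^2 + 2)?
- 6 x^{2} + 16 x + 2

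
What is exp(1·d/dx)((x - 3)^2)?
x^{2} - 4 x + 4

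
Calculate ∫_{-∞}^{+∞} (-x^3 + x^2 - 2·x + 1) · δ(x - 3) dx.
-23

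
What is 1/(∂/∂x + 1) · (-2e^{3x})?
- \frac{e^{3 x}}{2}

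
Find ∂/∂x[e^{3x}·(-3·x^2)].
3 x \left(- 3 x - 2\right) e^{3 x}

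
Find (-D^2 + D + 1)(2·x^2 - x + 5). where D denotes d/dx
x \left(2 x + 3\right)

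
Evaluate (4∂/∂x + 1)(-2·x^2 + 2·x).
- 2 x^{2} - 14 x + 8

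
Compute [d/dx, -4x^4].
- 16 x^{3}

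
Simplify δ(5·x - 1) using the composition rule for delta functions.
\frac{\delta(x - 1/5)}{5}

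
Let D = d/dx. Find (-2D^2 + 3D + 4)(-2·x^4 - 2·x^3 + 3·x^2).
- 8 x^{4} - 32 x^{3} + 42 x^{2} + 42 x - 12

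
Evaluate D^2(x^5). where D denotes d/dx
20 x^{3}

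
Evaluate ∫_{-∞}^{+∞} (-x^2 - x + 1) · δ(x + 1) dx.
1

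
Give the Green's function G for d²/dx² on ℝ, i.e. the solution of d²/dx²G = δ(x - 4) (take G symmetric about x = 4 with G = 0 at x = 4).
\frac{|x - 4|}{2}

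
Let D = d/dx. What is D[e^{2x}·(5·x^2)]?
10 x \left(x + 1\right) e^{2 x}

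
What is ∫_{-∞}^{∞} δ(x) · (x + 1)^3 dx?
1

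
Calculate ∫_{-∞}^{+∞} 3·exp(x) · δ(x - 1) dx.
3 e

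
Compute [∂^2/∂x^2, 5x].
10\frac{d}{dx}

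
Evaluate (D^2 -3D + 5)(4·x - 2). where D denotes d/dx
20 x - 22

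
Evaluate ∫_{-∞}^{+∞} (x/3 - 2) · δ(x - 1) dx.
- \frac{5}{3}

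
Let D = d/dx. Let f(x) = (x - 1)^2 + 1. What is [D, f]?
2 x - 2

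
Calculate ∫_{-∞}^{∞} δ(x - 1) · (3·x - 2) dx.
1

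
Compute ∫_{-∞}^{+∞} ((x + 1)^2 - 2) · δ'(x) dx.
-2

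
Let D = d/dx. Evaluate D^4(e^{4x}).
256 e^{4 x}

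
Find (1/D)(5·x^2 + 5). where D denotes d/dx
\frac{5 x^{3}}{3} + 5 x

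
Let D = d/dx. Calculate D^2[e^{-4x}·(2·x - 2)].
16 \left(2 x - 3\right) e^{- 4 x}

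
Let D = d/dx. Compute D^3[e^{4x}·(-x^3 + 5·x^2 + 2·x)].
\left(- 64 x^{3} + 176 x^{2} + 536 x + 210\right) e^{4 x}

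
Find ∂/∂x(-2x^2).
- 4 x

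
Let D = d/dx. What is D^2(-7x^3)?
- 42 x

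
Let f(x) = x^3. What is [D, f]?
3 x^{2}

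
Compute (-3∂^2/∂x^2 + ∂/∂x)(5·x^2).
10 x - 30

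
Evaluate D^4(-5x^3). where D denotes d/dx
0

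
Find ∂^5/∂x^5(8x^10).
241920 x^{5}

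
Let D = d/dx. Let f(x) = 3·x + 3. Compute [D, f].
3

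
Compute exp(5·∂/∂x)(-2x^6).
- 2 x^{6} - 60 x^{5} - 750 x^{4} - 5000 x^{3} - 18750 x^{2} - 37500 x - 31250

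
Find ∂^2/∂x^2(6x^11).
660 x^{9}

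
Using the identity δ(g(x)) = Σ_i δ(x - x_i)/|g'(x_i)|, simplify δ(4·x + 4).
\frac{\delta(x + 1)}{4}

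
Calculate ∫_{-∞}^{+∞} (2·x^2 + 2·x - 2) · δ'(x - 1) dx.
-6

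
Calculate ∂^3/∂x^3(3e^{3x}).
81 e^{3 x}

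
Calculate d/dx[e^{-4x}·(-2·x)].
2 \left(4 x - 1\right) e^{- 4 x}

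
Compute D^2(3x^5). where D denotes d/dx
60 x^{3}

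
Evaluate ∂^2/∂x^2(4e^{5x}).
100 e^{5 x}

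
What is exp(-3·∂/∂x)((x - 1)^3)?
x^{3} - 12 x^{2} + 48 x - 64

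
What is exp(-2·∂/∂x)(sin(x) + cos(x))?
\sqrt{2} \cos{\left(- x + \frac{\pi}{4} + 2 \right)}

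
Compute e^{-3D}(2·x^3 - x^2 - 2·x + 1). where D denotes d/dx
2 x^{3} - 19 x^{2} + 58 x - 56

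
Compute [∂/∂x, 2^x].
2^{x} \log{\left(2 \right)}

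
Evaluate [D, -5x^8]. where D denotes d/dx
- 40 x^{7}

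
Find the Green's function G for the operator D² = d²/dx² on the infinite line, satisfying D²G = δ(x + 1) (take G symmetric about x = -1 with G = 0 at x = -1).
\frac{|x + 1|}{2}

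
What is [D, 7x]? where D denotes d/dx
7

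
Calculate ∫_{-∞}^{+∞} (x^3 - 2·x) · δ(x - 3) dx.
21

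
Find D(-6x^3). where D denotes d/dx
- 18 x^{2}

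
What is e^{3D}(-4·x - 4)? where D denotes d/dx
- 4 x - 16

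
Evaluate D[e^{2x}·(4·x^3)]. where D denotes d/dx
x^{2} \left(8 x + 12\right) e^{2 x}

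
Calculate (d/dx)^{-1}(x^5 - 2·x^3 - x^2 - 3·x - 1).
\frac{x^{6}}{6} - \frac{x^{4}}{2} - \frac{x^{3}}{3} - \frac{3 x^{2}}{2} - x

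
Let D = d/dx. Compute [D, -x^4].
- 4 x^{3}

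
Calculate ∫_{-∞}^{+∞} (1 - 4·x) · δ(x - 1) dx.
-3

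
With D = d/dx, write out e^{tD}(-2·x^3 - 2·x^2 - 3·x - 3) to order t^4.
- 2 t^{3} - 2 t^{2} \left(3 x + 1\right) - t \left(6 x^{2} + 4 x + 3\right) - 2 x^{3} - 2 x^{2} - 3 x - 3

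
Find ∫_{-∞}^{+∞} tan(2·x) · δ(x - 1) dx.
\tan{\left(2 \right)}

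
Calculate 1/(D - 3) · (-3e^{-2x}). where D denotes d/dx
\frac{3 e^{- 2 x}}{5}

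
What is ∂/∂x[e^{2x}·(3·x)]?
\left(6 x + 3\right) e^{2 x}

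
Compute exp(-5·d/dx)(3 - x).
8 - x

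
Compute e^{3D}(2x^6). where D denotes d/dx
2 x^{6} + 36 x^{5} + 270 x^{4} + 1080 x^{3} + 2430 x^{2} + 2916 x + 1458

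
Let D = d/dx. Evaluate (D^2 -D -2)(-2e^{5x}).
- 36 e^{5 x}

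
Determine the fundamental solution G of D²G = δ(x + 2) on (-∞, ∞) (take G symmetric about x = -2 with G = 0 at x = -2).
\frac{|x + 2|}{2}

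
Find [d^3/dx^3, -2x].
-6\frac{d^{2}}{dx^{2}}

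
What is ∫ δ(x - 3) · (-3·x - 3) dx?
-12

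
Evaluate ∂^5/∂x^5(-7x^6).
- 5040 x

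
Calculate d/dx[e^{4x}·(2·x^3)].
x^{2} \left(8 x + 6\right) e^{4 x}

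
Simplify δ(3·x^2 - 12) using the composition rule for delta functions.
\frac{\delta(x - 2) + \delta(x + 2)}{12}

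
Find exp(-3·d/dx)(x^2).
x^{2} - 6 x + 9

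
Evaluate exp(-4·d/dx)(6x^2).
6 x^{2} - 48 x + 96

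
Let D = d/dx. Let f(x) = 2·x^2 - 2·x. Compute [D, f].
4 x - 2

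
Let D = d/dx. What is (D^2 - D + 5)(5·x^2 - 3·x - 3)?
25 x^{2} - 25 x - 2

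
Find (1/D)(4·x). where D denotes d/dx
2 x^{2}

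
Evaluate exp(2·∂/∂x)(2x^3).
2 x^{3} + 12 x^{2} + 24 x + 16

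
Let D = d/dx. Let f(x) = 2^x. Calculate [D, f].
2^{x} \log{\left(2 \right)}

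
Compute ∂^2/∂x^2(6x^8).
336 x^{6}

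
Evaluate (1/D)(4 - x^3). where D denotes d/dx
- \frac{x^{4}}{4} + 4 x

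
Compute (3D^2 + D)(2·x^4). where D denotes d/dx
8 x^{2} \left(x + 9\right)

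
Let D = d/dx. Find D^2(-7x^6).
- 210 x^{4}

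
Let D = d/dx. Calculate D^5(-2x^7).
- 5040 x^{2}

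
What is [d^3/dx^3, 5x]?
15\frac{d^{2}}{dx^{2}}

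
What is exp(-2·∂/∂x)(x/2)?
\frac{x}{2} - 1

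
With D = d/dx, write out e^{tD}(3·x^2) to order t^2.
3 t^{2} + 6 t x + 3 x^{2}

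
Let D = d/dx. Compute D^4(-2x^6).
- 720 x^{2}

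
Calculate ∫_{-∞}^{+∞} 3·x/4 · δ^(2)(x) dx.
0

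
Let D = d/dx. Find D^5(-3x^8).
- 20160 x^{3}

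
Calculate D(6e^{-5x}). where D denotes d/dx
- 30 e^{- 5 x}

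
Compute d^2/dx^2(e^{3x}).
9 e^{3 x}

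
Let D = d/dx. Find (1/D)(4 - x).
- \frac{x^{2}}{2} + 4 x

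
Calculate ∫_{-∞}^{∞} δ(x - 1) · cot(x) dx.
\cot{\left(1 \right)}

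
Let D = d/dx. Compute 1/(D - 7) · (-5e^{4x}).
\frac{5 e^{4 x}}{3}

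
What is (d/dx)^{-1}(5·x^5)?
\frac{5 x^{6}}{6}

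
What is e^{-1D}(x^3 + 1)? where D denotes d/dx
x \left(x^{2} - 3 x + 3\right)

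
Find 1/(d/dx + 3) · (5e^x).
\frac{5 e^{x}}{4}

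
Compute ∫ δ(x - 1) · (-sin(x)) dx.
- \sin{\left(1 \right)}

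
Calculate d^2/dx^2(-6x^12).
- 792 x^{10}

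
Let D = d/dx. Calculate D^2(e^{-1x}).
e^{- x}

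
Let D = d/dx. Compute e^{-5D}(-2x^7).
- 2 x^{7} + 70 x^{6} - 1050 x^{5} + 8750 x^{4} - 43750 x^{3} + 131250 x^{2} - 218750 x + 156250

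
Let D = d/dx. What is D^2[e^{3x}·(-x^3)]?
- 3 x \left(3 x^{2} + 6 x + 2\right) e^{3 x}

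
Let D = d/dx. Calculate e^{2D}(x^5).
x^{5} + 10 x^{4} + 40 x^{3} + 80 x^{2} + 80 x + 32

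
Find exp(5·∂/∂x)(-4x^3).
- 4 x^{3} - 60 x^{2} - 300 x - 500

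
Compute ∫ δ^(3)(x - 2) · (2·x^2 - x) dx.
0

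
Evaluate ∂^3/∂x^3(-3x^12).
- 3960 x^{9}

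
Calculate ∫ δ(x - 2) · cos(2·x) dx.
\cos{\left(4 \right)}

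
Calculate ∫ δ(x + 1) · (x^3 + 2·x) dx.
-3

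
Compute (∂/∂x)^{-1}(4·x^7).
\frac{x^{8}}{2}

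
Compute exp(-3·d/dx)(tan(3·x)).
\tan{\left(3 x - 9 \right)}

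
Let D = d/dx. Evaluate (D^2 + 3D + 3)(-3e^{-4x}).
- 21 e^{- 4 x}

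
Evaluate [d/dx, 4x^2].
8 x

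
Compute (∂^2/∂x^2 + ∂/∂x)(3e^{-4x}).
36 e^{- 4 x}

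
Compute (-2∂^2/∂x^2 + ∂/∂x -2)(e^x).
- 3 e^{x}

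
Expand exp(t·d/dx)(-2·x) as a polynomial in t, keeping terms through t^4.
- 2 t - 2 x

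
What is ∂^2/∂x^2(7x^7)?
294 x^{5}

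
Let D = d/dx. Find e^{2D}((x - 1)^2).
x^{2} + 2 x + 1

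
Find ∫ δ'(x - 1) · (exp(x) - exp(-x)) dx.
- 2 \cosh{\left(1 \right)}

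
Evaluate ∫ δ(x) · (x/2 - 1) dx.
-1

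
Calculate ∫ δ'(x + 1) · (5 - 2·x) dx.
2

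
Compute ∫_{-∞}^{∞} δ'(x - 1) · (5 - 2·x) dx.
2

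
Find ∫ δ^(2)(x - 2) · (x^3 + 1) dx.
12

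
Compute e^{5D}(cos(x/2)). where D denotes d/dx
\cos{\left(\frac{x}{2} + \frac{5}{2} \right)}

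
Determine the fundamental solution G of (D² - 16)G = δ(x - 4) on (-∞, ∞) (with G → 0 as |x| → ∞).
-\frac{e^{-4|x - 4|}}{8}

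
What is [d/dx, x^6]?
6 x^{5}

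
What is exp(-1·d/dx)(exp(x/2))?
e^{\frac{x}{2} - \frac{1}{2}}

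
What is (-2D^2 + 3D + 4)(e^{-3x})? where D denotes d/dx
- 23 e^{- 3 x}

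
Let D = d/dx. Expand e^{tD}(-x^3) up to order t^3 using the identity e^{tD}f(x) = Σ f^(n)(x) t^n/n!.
- t^{3} - 3 t^{2} x - 3 t x^{2} - x^{3}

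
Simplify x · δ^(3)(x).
-3\delta^{(2)}(x)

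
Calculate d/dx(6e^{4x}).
24 e^{4 x}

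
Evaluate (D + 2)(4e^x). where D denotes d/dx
12 e^{x}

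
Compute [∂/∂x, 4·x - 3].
4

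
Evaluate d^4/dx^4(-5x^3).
0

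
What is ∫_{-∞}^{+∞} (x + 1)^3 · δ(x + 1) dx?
0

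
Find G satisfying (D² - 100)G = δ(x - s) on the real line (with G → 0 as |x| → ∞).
-\frac{e^{-10|x-s|}}{20}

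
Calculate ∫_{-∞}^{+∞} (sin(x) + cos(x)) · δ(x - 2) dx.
\cos{\left(2 \right)} + \sin{\left(2 \right)}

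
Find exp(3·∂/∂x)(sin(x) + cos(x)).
\sqrt{2} \sin{\left(x + \frac{\pi}{4} + 3 \right)}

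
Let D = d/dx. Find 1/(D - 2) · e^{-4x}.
- \frac{e^{- 4 x}}{6}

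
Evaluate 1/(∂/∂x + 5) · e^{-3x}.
\frac{e^{- 3 x}}{2}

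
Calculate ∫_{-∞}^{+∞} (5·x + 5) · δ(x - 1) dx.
10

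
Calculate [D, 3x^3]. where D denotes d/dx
9 x^{2}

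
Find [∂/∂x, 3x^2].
6 x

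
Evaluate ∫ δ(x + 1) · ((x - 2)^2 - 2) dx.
7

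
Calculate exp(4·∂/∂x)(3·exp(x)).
3 e^{x + 4}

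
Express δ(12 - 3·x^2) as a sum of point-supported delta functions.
\frac{\delta(x - 2) + \delta(x + 2)}{12}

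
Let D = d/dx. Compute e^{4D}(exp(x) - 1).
e^{x + 4} - 1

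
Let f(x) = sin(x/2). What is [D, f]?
\frac{\cos{\left(\frac{x}{2} \right)}}{2}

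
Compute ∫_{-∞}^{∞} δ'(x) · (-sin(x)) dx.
1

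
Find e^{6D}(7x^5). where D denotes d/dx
7 x^{5} + 210 x^{4} + 2520 x^{3} + 15120 x^{2} + 45360 x + 54432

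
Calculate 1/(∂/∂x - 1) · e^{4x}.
\frac{e^{4 x}}{3}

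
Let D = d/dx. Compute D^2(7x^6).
210 x^{4}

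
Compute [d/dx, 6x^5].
30 x^{4}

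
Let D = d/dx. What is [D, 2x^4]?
8 x^{3}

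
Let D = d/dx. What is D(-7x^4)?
- 28 x^{3}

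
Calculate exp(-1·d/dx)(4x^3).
4 x^{3} - 12 x^{2} + 12 x - 4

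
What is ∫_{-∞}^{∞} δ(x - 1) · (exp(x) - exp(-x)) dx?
2 \sinh{\left(1 \right)}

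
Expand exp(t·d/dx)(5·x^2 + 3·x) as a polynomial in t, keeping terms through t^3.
5 t^{2} + t \left(10 x + 3\right) + 5 x^{2} + 3 x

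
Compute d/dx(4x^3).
12 x^{2}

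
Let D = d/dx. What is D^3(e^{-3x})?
- 27 e^{- 3 x}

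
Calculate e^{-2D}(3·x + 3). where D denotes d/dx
3 x - 3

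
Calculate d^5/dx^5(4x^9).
60480 x^{4}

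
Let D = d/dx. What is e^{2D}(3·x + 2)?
3 x + 8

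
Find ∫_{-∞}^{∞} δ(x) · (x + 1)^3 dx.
1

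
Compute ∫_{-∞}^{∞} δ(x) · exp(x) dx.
1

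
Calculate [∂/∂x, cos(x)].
- \sin{\left(x \right)}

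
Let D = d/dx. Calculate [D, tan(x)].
\frac{1}{\cos^{2}{\left(x \right)}}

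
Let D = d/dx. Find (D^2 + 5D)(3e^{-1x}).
- 12 e^{- x}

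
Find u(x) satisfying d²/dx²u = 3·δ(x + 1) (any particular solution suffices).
\frac{3|x + 1|}{2}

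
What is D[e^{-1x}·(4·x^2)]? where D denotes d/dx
4 x \left(2 - x\right) e^{- x}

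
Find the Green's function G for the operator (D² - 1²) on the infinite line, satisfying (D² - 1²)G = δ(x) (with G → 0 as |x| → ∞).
-\frac{e^{-|x|}}{2}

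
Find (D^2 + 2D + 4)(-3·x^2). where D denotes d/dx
- 12 x^{2} - 12 x - 6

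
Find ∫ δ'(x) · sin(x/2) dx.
- \frac{1}{2}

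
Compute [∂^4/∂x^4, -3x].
-12\frac{d^{3}}{dx^{3}}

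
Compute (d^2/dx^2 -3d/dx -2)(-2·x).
4 x + 6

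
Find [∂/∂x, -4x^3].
- 12 x^{2}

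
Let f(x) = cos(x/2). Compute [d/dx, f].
- \frac{\sin{\left(\frac{x}{2} \right)}}{2}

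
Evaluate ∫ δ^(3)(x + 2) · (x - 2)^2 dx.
0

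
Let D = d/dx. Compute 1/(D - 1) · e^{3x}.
\frac{e^{3 x}}{2}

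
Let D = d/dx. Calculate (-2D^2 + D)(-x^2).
4 - 2 x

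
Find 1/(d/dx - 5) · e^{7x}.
\frac{e^{7 x}}{2}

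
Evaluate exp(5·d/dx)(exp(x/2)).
e^{\frac{x}{2} + \frac{5}{2}}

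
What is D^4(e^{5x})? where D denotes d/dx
625 e^{5 x}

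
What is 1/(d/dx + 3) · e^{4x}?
\frac{e^{4 x}}{7}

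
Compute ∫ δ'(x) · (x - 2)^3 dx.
-12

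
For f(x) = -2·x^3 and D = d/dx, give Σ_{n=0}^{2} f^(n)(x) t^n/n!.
2 x \left(- 3 t^{2} - 3 t x - x^{2}\right)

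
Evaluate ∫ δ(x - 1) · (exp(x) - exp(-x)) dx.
2 \sinh{\left(1 \right)}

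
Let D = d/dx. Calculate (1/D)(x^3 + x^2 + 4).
\frac{x^{4}}{4} + \frac{x^{3}}{3} + 4 x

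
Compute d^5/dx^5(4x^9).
60480 x^{4}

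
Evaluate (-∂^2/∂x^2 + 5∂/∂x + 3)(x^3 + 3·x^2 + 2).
3 x \left(x^{2} + 8 x + 8\right)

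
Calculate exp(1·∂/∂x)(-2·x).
- 2 x - 2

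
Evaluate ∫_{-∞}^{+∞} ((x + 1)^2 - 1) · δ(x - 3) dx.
15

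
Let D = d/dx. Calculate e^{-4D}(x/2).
\frac{x}{2} - 2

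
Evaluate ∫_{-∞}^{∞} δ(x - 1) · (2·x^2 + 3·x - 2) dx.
3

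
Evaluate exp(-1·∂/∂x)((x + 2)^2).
x^{2} + 2 x + 1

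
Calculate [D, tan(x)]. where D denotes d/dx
\frac{1}{\cos^{2}{\left(x \right)}}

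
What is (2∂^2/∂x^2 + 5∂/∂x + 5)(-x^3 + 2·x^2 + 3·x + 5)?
- 5 x^{3} - 5 x^{2} + 23 x + 48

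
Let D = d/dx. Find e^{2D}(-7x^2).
- 7 x^{2} - 28 x - 28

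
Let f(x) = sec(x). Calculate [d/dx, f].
\tan{\left(x \right)} \sec{\left(x \right)}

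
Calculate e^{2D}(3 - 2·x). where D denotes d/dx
- 2 x - 1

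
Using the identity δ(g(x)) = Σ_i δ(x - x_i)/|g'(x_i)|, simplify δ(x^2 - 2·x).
\frac{\delta(x - 2) + \delta(x)}{2}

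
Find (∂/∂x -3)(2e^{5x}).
4 e^{5 x}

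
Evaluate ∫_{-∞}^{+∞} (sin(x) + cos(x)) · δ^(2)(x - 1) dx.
- \sin{\left(1 \right)} - \cos{\left(1 \right)}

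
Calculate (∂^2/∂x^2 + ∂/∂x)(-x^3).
3 x \left(- x - 2\right)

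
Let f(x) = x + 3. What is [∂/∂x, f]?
1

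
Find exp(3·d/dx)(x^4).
x^{4} + 12 x^{3} + 54 x^{2} + 108 x + 81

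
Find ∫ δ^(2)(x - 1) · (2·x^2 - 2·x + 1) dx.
4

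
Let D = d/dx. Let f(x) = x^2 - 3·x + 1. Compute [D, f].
2 x - 3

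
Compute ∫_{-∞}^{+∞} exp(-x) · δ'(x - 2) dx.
e^{-2}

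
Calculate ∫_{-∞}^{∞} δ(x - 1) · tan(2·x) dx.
\tan{\left(2 \right)}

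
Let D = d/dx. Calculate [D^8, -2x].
-16D^{7}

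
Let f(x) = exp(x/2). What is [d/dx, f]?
\frac{e^{\frac{x}{2}}}{2}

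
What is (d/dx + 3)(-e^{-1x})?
- 2 e^{- x}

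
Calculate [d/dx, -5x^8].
- 40 x^{7}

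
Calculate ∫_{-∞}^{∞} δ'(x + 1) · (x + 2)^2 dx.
-2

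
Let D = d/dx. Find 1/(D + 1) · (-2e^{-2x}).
2 e^{- 2 x}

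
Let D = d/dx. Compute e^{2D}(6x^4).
6 x^{4} + 48 x^{3} + 144 x^{2} + 192 x + 96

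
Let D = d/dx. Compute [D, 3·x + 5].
3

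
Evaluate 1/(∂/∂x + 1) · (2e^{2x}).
\frac{2 e^{2 x}}{3}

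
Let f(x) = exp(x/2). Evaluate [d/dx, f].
\frac{e^{\frac{x}{2}}}{2}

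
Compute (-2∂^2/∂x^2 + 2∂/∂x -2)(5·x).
10 - 10 x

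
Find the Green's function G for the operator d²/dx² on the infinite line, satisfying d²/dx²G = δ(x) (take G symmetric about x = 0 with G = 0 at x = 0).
\frac{|x|}{2}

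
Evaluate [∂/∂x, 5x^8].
40 x^{7}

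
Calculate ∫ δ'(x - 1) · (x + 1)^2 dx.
-4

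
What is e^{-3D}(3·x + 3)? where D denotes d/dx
3 x - 6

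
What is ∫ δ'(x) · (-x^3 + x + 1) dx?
-1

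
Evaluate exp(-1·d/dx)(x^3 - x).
x \left(x^{2} - 3 x + 2\right)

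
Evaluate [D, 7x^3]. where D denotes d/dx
21 x^{2}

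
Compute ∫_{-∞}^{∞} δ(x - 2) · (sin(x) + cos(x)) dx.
\cos{\left(2 \right)} + \sin{\left(2 \right)}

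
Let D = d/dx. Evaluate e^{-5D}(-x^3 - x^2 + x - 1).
- x^{3} + 14 x^{2} - 64 x + 94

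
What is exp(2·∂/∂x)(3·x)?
3 x + 6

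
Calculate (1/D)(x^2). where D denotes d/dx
\frac{x^{3}}{3}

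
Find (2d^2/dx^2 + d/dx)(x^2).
2 x + 4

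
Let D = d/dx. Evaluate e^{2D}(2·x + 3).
2 x + 7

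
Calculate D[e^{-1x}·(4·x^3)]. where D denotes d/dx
4 x^{2} \left(3 - x\right) e^{- x}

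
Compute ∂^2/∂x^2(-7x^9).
- 504 x^{7}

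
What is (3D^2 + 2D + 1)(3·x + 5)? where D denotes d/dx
3 x + 11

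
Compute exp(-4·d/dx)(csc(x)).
\csc{\left(x - 4 \right)}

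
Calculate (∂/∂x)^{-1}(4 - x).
- \frac{x^{2}}{2} + 4 x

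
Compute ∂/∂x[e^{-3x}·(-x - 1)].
\left(3 x + 2\right) e^{- 3 x}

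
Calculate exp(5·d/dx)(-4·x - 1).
- 4 x - 21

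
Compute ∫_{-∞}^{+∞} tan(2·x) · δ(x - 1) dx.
\tan{\left(2 \right)}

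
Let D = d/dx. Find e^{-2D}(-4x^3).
- 4 x^{3} + 24 x^{2} - 48 x + 32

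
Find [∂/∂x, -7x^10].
- 70 x^{9}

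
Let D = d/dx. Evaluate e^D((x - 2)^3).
x^{3} - 3 x^{2} + 3 x - 1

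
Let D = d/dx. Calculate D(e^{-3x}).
- 3 e^{- 3 x}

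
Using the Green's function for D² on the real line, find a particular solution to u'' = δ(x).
\frac{|x|}{2}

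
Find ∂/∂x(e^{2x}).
2 e^{2 x}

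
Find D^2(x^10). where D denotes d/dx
90 x^{8}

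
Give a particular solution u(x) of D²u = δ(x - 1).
\frac{|x - 1|}{2}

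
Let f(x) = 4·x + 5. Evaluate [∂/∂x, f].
4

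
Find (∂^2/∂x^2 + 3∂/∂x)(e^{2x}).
10 e^{2 x}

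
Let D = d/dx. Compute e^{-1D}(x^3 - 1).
x^{3} - 3 x^{2} + 3 x - 2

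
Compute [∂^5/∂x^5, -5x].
-25\frac{d^{4}}{dx^{4}}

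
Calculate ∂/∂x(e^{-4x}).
- 4 e^{- 4 x}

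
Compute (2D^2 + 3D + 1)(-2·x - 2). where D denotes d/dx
- 2 x - 8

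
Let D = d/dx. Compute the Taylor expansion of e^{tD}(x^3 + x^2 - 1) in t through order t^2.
t^{2} \left(3 x + 1\right) + t x \left(3 x + 2\right) + x^{3} + x^{2} - 1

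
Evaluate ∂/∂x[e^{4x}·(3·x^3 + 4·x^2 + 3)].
\left(12 x^{3} + 25 x^{2} + 8 x + 12\right) e^{4 x}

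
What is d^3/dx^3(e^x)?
e^{x}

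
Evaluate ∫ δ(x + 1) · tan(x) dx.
- \tan{\left(1 \right)}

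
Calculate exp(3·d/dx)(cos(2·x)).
\cos{\left(2 x + 6 \right)}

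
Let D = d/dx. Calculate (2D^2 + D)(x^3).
3 x \left(x + 4\right)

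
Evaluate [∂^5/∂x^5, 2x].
10\frac{d^{4}}{dx^{4}}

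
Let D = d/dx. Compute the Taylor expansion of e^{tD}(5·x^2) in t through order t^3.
5 t^{2} + 10 t x + 5 x^{2}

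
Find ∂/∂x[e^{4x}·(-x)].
\left(- 4 x - 1\right) e^{4 x}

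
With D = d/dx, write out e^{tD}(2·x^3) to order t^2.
2 x \left(3 t^{2} + 3 t x + x^{2}\right)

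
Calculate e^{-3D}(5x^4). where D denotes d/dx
5 x^{4} - 60 x^{3} + 270 x^{2} - 540 x + 405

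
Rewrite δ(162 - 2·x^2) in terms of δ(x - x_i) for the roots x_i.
\frac{\delta(x - 9) + \delta(x + 9)}{36}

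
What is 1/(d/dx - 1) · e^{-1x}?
- \frac{e^{- x}}{2}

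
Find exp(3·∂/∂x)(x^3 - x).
x^{3} + 9 x^{2} + 26 x + 24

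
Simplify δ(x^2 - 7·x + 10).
\frac{\delta(x - 2) + \delta(x - 5)}{3}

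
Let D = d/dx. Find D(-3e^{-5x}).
15 e^{- 5 x}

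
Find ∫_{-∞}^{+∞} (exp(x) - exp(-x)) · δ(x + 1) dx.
- 2 \sinh{\left(1 \right)}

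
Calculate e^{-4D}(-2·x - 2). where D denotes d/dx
6 - 2 x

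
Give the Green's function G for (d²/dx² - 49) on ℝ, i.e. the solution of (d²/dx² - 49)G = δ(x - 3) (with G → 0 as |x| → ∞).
-\frac{e^{-7|x - 3|}}{14}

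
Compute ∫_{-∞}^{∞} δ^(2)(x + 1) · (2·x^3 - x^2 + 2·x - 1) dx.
-14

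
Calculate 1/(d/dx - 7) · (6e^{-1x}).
- \frac{3 e^{- x}}{4}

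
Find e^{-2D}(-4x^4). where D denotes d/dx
- 4 x^{4} + 32 x^{3} - 96 x^{2} + 128 x - 64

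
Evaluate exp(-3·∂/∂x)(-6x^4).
- 6 x^{4} + 72 x^{3} - 324 x^{2} + 648 x - 486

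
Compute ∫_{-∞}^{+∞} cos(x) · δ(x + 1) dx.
\cos{\left(1 \right)}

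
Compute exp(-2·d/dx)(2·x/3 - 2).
\frac{2 x}{3} - \frac{10}{3}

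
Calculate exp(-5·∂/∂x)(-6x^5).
- 6 x^{5} + 150 x^{4} - 1500 x^{3} + 7500 x^{2} - 18750 x + 18750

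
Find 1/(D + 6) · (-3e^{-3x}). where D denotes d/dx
- e^{- 3 x}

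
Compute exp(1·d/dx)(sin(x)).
\sin{\left(x + 1 \right)}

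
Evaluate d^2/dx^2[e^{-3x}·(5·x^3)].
15 x \left(3 x^{2} - 6 x + 2\right) e^{- 3 x}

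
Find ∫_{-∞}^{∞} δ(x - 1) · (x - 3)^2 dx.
4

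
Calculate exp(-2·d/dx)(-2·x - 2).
2 - 2 x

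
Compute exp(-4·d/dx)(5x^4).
5 x^{4} - 80 x^{3} + 480 x^{2} - 1280 x + 1280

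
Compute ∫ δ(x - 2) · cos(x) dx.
\cos{\left(2 \right)}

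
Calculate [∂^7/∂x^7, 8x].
56\frac{d^{6}}{dx^{6}}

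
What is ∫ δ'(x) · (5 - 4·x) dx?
4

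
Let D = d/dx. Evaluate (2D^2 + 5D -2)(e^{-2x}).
- 4 e^{- 2 x}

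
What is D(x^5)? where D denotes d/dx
5 x^{4}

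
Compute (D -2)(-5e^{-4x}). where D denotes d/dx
30 e^{- 4 x}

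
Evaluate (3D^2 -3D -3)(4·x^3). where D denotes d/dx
12 x \left(- x^{2} - 3 x + 6\right)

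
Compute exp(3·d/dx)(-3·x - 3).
- 3 x - 12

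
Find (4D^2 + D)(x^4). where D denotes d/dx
4 x^{2} \left(x + 12\right)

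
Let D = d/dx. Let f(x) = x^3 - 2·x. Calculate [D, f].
3 x^{2} - 2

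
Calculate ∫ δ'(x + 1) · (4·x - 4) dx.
-4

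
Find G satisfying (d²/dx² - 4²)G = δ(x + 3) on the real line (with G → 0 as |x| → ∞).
-\frac{e^{-4|x + 3|}}{8}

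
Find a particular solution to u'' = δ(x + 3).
\frac{|x + 3|}{2}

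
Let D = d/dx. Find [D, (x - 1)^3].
3 \left(x - 1\right)^{2}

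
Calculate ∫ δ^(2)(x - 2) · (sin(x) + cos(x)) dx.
- \sin{\left(2 \right)} - \cos{\left(2 \right)}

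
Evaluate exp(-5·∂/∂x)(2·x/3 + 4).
\frac{2 x}{3} + \frac{2}{3}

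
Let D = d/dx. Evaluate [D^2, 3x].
6D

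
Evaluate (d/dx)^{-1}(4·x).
2 x^{2}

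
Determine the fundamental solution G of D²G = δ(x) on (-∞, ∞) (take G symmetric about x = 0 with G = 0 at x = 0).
\frac{|x|}{2}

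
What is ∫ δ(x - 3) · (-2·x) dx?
-6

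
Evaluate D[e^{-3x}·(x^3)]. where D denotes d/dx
3 x^{2} \left(1 - x\right) e^{- 3 x}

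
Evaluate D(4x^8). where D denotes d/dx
32 x^{7}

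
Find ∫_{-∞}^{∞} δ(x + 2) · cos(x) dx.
\cos{\left(2 \right)}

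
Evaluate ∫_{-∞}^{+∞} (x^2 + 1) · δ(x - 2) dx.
5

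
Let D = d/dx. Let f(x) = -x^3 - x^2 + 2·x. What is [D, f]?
- 3 x^{2} - 2 x + 2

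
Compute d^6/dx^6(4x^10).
604800 x^{4}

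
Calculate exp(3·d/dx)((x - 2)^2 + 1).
x^{2} + 2 x + 2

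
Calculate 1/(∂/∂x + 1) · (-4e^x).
- 2 e^{x}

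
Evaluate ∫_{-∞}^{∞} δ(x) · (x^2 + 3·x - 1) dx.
-1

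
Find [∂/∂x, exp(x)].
e^{x}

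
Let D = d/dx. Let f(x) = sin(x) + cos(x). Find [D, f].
- \sin{\left(x \right)} + \cos{\left(x \right)}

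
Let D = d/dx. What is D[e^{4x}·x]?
\left(4 x + 1\right) e^{4 x}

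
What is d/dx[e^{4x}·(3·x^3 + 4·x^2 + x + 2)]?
\left(12 x^{3} + 25 x^{2} + 12 x + 9\right) e^{4 x}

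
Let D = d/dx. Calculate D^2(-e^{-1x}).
- e^{- x}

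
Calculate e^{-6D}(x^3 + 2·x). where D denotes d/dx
x^{3} - 18 x^{2} + 110 x - 228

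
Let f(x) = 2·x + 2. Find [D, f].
2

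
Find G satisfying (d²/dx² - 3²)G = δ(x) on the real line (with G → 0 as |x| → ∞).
-\frac{e^{-3|x|}}{6}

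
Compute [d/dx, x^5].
5 x^{4}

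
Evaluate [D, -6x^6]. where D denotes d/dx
- 36 x^{5}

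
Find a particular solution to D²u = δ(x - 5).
\frac{|x - 5|}{2}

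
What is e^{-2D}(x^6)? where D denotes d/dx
x^{6} - 12 x^{5} + 60 x^{4} - 160 x^{3} + 240 x^{2} - 192 x + 64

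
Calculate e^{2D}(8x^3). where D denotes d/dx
8 x^{3} + 48 x^{2} + 96 x + 64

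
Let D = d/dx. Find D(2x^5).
10 x^{4}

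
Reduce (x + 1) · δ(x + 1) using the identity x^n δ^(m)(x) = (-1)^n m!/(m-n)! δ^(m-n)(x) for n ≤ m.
0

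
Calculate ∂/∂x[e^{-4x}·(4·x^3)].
x^{2} \left(12 - 16 x\right) e^{- 4 x}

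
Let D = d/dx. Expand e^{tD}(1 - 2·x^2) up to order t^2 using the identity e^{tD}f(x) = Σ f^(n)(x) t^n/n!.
- 2 t^{2} - 4 t x - 2 x^{2} + 1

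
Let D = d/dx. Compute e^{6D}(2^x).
2^{x + 6}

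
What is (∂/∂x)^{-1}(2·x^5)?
\frac{x^{6}}{3}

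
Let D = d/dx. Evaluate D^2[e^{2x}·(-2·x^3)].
- 4 x \left(2 x^{2} + 6 x + 3\right) e^{2 x}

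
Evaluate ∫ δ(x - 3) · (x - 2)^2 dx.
1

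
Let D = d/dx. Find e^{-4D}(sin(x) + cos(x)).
\sqrt{2} \cos{\left(- x + \frac{\pi}{4} + 4 \right)}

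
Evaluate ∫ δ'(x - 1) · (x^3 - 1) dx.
-3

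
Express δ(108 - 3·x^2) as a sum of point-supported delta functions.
\frac{\delta(x - 6) + \delta(x + 6)}{36}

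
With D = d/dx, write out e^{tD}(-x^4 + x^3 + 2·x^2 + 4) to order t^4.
- t^{4} + t^{3} \left(1 - 4 x\right) + t^{2} \left(- 6 x^{2} + 3 x + 2\right) + t x \left(- 4 x^{2} + 3 x + 4\right) - x^{4} + x^{3} + 2 x^{2} + 4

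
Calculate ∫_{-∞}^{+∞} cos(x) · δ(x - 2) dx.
\cos{\left(2 \right)}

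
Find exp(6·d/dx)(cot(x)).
\cot{\left(x + 6 \right)}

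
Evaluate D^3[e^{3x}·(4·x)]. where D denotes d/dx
108 \left(x + 1\right) e^{3 x}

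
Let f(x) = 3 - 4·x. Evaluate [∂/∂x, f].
-4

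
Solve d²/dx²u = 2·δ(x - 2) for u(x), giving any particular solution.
|x - 2|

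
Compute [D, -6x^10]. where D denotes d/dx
- 60 x^{9}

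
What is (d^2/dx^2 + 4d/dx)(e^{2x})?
12 e^{2 x}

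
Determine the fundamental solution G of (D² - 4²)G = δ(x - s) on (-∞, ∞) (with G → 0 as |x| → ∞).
-\frac{e^{-4|x-s|}}{8}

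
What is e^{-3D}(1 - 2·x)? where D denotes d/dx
7 - 2 x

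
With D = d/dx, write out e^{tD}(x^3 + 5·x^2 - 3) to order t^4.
t^{3} + t^{2} \left(3 x + 5\right) + t x \left(3 x + 10\right) + x^{3} + 5 x^{2} - 3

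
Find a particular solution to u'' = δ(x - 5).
\frac{|x - 5|}{2}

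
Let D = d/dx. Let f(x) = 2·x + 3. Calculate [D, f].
2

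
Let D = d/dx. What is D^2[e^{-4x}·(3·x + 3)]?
24 \left(2 x + 1\right) e^{- 4 x}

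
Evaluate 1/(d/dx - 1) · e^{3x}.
\frac{e^{3 x}}{2}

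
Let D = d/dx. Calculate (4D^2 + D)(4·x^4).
16 x^{2} \left(x + 12\right)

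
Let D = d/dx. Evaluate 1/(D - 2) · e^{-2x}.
- \frac{e^{- 2 x}}{4}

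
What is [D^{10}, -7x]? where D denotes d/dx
-70D^{9}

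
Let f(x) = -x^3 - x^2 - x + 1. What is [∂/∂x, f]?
- 3 x^{2} - 2 x - 1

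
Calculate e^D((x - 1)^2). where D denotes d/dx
x^{2}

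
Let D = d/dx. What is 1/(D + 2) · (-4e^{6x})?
- \frac{e^{6 x}}{2}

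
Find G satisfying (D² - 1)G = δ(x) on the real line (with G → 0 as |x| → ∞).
-\frac{e^{-|x|}}{2}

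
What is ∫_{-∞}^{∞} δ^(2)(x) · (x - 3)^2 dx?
2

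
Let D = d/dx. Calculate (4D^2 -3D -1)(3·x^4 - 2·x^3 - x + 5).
- 3 x^{4} - 34 x^{3} + 162 x^{2} - 47 x - 2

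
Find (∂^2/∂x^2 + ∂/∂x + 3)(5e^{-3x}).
45 e^{- 3 x}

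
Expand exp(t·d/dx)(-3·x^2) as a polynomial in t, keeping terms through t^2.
- 3 t^{2} - 6 t x - 3 x^{2}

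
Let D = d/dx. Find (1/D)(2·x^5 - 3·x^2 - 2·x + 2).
\frac{x^{6}}{3} - x^{3} - x^{2} + 2 x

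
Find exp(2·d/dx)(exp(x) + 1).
e^{x + 2} + 1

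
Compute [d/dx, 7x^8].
56 x^{7}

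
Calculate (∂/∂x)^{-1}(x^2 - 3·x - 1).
\frac{x^{3}}{3} - \frac{3 x^{2}}{2} - x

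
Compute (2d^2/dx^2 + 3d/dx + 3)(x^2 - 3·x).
3 x^{2} - 3 x - 5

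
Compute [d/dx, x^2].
2 x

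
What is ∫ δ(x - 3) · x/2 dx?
\frac{3}{2}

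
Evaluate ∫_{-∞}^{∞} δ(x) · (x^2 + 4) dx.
4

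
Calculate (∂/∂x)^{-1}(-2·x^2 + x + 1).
- \frac{2 x^{3}}{3} + \frac{x^{2}}{2} + x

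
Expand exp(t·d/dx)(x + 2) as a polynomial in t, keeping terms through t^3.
t + x + 2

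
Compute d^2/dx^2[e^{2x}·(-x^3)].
- 2 x \left(2 x^{2} + 6 x + 3\right) e^{2 x}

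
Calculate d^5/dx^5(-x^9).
- 15120 x^{4}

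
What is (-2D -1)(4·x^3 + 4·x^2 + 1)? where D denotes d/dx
- 4 x^{3} - 28 x^{2} - 16 x - 1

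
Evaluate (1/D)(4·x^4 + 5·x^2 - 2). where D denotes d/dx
\frac{4 x^{5}}{5} + \frac{5 x^{3}}{3} - 2 x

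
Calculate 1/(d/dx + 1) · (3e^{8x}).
\frac{e^{8 x}}{3}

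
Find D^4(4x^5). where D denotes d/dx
480 x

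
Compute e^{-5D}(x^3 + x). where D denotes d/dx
x^{3} - 15 x^{2} + 76 x - 130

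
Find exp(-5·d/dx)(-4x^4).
- 4 x^{4} + 80 x^{3} - 600 x^{2} + 2000 x - 2500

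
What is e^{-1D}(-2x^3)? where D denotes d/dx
- 2 x^{3} + 6 x^{2} - 6 x + 2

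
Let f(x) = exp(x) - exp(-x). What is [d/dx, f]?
2 \cosh{\left(x \right)}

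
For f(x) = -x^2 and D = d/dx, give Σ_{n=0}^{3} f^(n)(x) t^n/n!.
- t^{2} - 2 t x - x^{2}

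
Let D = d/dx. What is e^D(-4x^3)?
- 4 x^{3} - 12 x^{2} - 12 x - 4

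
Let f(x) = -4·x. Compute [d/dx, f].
-4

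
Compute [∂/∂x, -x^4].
- 4 x^{3}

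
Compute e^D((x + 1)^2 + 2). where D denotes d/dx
x^{2} + 4 x + 6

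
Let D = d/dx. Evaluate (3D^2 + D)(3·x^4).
12 x^{2} \left(x + 9\right)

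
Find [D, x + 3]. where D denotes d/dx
1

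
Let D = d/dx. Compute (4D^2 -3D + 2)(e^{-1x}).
9 e^{- x}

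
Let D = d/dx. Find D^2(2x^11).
220 x^{9}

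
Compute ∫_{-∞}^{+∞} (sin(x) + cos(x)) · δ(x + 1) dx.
- \sin{\left(1 \right)} + \cos{\left(1 \right)}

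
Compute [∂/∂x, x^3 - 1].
3 x^{2}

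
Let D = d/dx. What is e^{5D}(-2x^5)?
- 2 x^{5} - 50 x^{4} - 500 x^{3} - 2500 x^{2} - 6250 x - 6250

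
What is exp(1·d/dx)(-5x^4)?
- 5 x^{4} - 20 x^{3} - 30 x^{2} - 20 x - 5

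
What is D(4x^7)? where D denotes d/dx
28 x^{6}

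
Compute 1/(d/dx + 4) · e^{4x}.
\frac{e^{4 x}}{8}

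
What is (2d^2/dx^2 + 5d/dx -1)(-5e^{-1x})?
20 e^{- x}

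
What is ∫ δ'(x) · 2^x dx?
- \log{\left(2 \right)}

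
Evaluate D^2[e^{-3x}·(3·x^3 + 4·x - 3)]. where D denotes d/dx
3 \left(9 x^{3} - 18 x^{2} + 18 x - 17\right) e^{- 3 x}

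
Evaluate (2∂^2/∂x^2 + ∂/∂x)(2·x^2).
4 x + 8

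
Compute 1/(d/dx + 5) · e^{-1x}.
\frac{e^{- x}}{4}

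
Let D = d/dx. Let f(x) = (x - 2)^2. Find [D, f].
2 x - 4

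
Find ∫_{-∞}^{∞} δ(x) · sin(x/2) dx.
0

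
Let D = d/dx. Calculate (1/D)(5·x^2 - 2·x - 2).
\frac{5 x^{3}}{3} - x^{2} - 2 x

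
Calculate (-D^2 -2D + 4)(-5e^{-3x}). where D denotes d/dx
- 5 e^{- 3 x}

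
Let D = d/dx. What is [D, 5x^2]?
10 x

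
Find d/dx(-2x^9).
- 18 x^{8}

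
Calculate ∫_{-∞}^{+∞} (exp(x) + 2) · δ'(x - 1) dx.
- e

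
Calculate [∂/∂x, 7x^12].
84 x^{11}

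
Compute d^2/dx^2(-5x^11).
- 550 x^{9}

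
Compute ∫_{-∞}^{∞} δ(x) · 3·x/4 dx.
0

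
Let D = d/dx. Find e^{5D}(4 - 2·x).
- 2 x - 6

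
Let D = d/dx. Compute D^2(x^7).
42 x^{5}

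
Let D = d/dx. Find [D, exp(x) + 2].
e^{x}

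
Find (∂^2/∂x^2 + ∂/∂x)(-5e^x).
- 10 e^{x}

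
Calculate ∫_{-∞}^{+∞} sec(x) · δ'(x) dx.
0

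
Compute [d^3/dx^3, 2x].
6\frac{d^{2}}{dx^{2}}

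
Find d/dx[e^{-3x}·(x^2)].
x \left(2 - 3 x\right) e^{- 3 x}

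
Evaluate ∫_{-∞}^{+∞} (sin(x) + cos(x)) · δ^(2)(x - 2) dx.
- \sin{\left(2 \right)} - \cos{\left(2 \right)}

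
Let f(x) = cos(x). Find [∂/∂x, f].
- \sin{\left(x \right)}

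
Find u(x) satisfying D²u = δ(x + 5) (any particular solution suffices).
\frac{|x + 5|}{2}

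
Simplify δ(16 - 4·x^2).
\frac{\delta(x - 2) + \delta(x + 2)}{16}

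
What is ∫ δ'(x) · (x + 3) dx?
-1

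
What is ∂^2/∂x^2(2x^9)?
144 x^{7}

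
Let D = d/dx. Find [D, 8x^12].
96 x^{11}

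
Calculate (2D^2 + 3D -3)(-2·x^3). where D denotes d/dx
6 x \left(x^{2} - 3 x - 4\right)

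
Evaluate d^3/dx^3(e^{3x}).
27 e^{3 x}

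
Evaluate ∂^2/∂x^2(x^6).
30 x^{4}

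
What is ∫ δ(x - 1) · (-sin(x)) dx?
- \sin{\left(1 \right)}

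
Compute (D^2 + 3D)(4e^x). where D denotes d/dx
16 e^{x}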